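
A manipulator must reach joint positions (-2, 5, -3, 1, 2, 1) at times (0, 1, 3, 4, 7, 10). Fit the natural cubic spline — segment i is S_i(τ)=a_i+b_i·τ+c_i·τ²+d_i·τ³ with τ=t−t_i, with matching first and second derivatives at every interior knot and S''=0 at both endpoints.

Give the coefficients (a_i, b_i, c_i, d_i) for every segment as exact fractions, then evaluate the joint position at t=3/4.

  seg 0: a=-2 b=4345/452 c=0 d=-1181/452
  seg 1: a=5 b=401/226 c=-3543/452 d=1119/452
  seg 2: a=-3 b=29/226 c=3171/452 d=-1421/452
  seg 3: a=1 b=2137/452 c=-273/113 d=3869/12204
  seg 4: a=2 b=-273/226 c=593/1356 d=-593/12204
S(3/4) = 118817/28928

Δ: Δ0=7, Δ1=-4, Δ2=4, Δ3=1/3, Δ4=-1/3
row 1: diag=6, rhs=-66; c'=1/3, d'=-11
row 2: denom=6−2·1/3=16/3; d'=(48−2·-11)/(16/3)=105/8
row 3: denom=8−1·3/16=125/16; d'=(-22−1·105/8)/(125/16)=-562/125
row 4: denom=12−3·48/125=1356/125; d'=(-4−3·-562/125)/(1356/125)=593/678
back: M4=593/678
back: M3=-562/125−48/125·593/678=-546/113
back: M2=105/8−3/16·-546/113=3171/226
back: M1=-11−1/3·3171/226=-3543/226
M: M0=0, M1=-3543/226, M2=3171/226, M3=-546/113, M4=593/678, M5=0
seg 0: a=-2, c=M0/2=0, d=(M1−M0)/(6·1)=-1181/452, b=Δ0−h0·(2M0+M1)/6=4345/452
seg 1: a=5, c=M1/2=-3543/452, d=(M2−M1)/(6·2)=1119/452, b=Δ1−h1·(2M1+M2)/6=401/226
seg 2: a=-3, c=M2/2=3171/452, d=(M3−M2)/(6·1)=-1421/452, b=Δ2−h2·(2M2+M3)/6=29/226
seg 3: a=1, c=M3/2=-273/113, d=(M4−M3)/(6·3)=3869/12204, b=Δ3−h3·(2M3+M4)/6=2137/452
seg 4: a=2, c=M4/2=593/1356, d=(M5−M4)/(6·3)=-593/12204, b=Δ4−h4·(2M4+M5)/6=-273/226
t_q=3/4 → seg 0, τ=3/4; S=-2+4345/452·τ+0·τ²+-1181/452·τ³=118817/28928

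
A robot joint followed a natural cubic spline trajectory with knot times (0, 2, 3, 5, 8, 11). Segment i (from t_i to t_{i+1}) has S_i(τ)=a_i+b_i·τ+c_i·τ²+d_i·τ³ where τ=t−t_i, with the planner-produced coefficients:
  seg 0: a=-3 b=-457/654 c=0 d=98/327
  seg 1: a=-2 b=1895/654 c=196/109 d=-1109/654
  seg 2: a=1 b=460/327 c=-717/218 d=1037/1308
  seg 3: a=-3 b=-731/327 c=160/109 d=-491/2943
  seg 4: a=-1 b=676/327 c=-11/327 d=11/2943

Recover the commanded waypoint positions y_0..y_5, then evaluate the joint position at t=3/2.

y_0 = S_0(0) = a_0 = -3
y_1 = S_1(0) = a_1 = -2
y_2 = S_2(0) = a_2 = 1
y_3 = S_3(0) = a_3 = -3
y_4 = S_4(0) = a_4 = -1
y_5 = S_4(3) = 5
t_q=3/2 is in segment 0 (τ=3/2); S_0(τ)=-331/109

y_0=-3 y_1=-2 y_2=1 y_3=-3 y_4=-1 y_5=5
S(3/2) = -331/109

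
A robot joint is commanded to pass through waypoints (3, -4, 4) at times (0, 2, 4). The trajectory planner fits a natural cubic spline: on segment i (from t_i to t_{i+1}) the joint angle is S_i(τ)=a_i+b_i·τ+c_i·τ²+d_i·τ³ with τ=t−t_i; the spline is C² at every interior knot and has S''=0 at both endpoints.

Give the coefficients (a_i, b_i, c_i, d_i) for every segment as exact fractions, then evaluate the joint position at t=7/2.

  seg 0: a=3 b=-43/8 c=0 d=15/32
  seg 1: a=-4 b=1/4 c=45/16 d=-15/32
S(7/2) = 287/256

Δ: Δ0=-7/2, Δ1=4
row 1: diag=8, rhs=45; c'=1/4, d'=45/8
back: M1=45/8
M: M0=0, M1=45/8, M2=0
seg 0: a=3, c=M0/2=0, d=(M1−M0)/(6·2)=15/32, b=Δ0−h0·(2M0+M1)/6=-43/8
seg 1: a=-4, c=M1/2=45/16, d=(M2−M1)/(6·2)=-15/32, b=Δ1−h1·(2M1+M2)/6=1/4
t_q=7/2 → seg 1, τ=3/2; S=-4+1/4·τ+45/16·τ²+-15/32·τ³=287/256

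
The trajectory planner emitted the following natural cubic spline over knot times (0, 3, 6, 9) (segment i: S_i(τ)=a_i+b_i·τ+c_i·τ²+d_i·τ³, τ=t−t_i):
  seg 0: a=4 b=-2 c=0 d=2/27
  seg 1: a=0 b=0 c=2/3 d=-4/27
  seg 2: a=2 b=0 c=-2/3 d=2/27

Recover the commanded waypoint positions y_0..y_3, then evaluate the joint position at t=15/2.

y_0=4 y_1=0 y_2=2 y_3=-2
S(15/2) = 3/4

y_0 = S_0(0) = a_0 = 4
y_1 = S_1(0) = a_1 = 0
y_2 = S_2(0) = a_2 = 2
y_3 = S_2(3) = -2
t_q=15/2 is in segment 2 (τ=3/2); S_2(τ)=3/4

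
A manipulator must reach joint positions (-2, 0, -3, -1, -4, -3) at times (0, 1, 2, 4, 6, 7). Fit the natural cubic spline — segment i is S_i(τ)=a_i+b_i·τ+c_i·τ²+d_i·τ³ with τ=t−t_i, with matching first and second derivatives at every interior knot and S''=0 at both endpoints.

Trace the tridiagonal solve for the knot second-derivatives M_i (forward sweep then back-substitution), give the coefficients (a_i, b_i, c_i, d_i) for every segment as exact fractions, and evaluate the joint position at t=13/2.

  seg 0: a=-2 b=812/229 c=0 d=-354/229
  seg 1: a=0 b=-250/229 c=-1062/229 d=625/229
  seg 2: a=-3 b=-499/229 c=813/229 d=-449/458
  seg 3: a=-1 b=59/229 c=-534/229 d=1331/1832
  seg 4: a=-4 b=-161/458 c=1857/916 d=-619/916
S(13/2) = -27505/7328

Δ: Δ0=2, Δ1=-3, Δ2=1, Δ3=-3/2, Δ4=1
row 1: diag=4, rhs=-30; c'=1/4, d'=-15/2
row 2: denom=6−1·1/4=23/4; d'=(24−1·-15/2)/(23/4)=126/23
row 3: denom=8−2·8/23=168/23; d'=(-15−2·126/23)/(168/23)=-199/56
row 4: denom=6−2·23/84=229/42; d'=(15−2·-199/56)/(229/42)=1857/458
back: M4=1857/458
back: M3=-199/56−23/84·1857/458=-1068/229
back: M2=126/23−8/23·-1068/229=1626/229
back: M1=-15/2−1/4·1626/229=-2124/229
M: M0=0, M1=-2124/229, M2=1626/229, M3=-1068/229, M4=1857/458, M5=0
seg 0: a=-2, c=M0/2=0, d=(M1−M0)/(6·1)=-354/229, b=Δ0−h0·(2M0+M1)/6=812/229
seg 1: a=0, c=M1/2=-1062/229, d=(M2−M1)/(6·1)=625/229, b=Δ1−h1·(2M1+M2)/6=-250/229
seg 2: a=-3, c=M2/2=813/229, d=(M3−M2)/(6·2)=-449/458, b=Δ2−h2·(2M2+M3)/6=-499/229
seg 3: a=-1, c=M3/2=-534/229, d=(M4−M3)/(6·2)=1331/1832, b=Δ3−h3·(2M3+M4)/6=59/229
seg 4: a=-4, c=M4/2=1857/916, d=(M5−M4)/(6·1)=-619/916, b=Δ4−h4·(2M4+M5)/6=-161/458
t_q=13/2 → seg 4, τ=1/2; S=-4+-161/458·τ+1857/916·τ²+-619/916·τ³=-27505/7328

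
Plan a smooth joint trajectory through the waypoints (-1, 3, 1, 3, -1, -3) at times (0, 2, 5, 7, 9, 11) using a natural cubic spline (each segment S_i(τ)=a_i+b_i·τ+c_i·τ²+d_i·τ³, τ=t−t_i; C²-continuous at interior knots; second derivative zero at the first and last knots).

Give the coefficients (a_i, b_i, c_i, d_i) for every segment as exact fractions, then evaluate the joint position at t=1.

  seg 0: a=-1 b=10666/3855 c=0 d=-739/3855
  seg 1: a=3 b=1798/3855 c=-1478/1285 d=2978/11565
  seg 2: a=1 b=1996/3855 c=300/257 d=-7141/15420
  seg 3: a=3 b=-1427/3855 c=-4141/2570 d=307/771
  seg 4: a=-1 b=-7853/3855 c=1999/2570 d=-1999/15420
S(1) = 2024/1285

Δ: Δ0=2, Δ1=-2/3, Δ2=1, Δ3=-2, Δ4=-1
row 1: diag=10, rhs=-16; c'=3/10, d'=-8/5
row 2: denom=10−3·3/10=91/10; d'=(10−3·-8/5)/(91/10)=148/91
row 3: denom=8−2·20/91=688/91; d'=(-18−2·148/91)/(688/91)=-967/344
row 4: denom=8−2·91/344=1285/172; d'=(6−2·-967/344)/(1285/172)=1999/1285
back: M4=1999/1285
back: M3=-967/344−91/344·1999/1285=-4141/1285
back: M2=148/91−20/91·-4141/1285=600/257
back: M1=-8/5−3/10·600/257=-2956/1285
M: M0=0, M1=-2956/1285, M2=600/257, M3=-4141/1285, M4=1999/1285, M5=0
seg 0: a=-1, c=M0/2=0, d=(M1−M0)/(6·2)=-739/3855, b=Δ0−h0·(2M0+M1)/6=10666/3855
seg 1: a=3, c=M1/2=-1478/1285, d=(M2−M1)/(6·3)=2978/11565, b=Δ1−h1·(2M1+M2)/6=1798/3855
seg 2: a=1, c=M2/2=300/257, d=(M3−M2)/(6·2)=-7141/15420, b=Δ2−h2·(2M2+M3)/6=1996/3855
seg 3: a=3, c=M3/2=-4141/2570, d=(M4−M3)/(6·2)=307/771, b=Δ3−h3·(2M3+M4)/6=-1427/3855
seg 4: a=-1, c=M4/2=1999/2570, d=(M5−M4)/(6·2)=-1999/15420, b=Δ4−h4·(2M4+M5)/6=-7853/3855
t_q=1 → seg 0, τ=1; S=-1+10666/3855·τ+0·τ²+-739/3855·τ³=2024/1285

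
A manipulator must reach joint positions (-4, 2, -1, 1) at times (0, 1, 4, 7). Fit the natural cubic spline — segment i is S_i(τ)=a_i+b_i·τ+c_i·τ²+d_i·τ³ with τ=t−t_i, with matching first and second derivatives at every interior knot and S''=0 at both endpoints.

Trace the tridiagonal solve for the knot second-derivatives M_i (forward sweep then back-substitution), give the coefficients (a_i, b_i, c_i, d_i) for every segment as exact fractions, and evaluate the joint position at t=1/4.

Δ: Δ0=6, Δ1=-1, Δ2=2/3
row 1: diag=8, rhs=-42; c'=3/8, d'=-21/4
row 2: denom=12−3·3/8=87/8; d'=(10−3·-21/4)/(87/8)=206/87
back: M2=206/87
back: M1=-21/4−3/8·206/87=-178/29
M: M0=0, M1=-178/29, M2=206/87, M3=0
seg 0: a=-4, c=M0/2=0, d=(M1−M0)/(6·1)=-89/87, b=Δ0−h0·(2M0+M1)/6=611/87
seg 1: a=2, c=M1/2=-89/29, d=(M2−M1)/(6·3)=370/783, b=Δ1−h1·(2M1+M2)/6=344/87
seg 2: a=-1, c=M2/2=103/87, d=(M3−M2)/(6·3)=-103/783, b=Δ2−h2·(2M2+M3)/6=-148/87
t_q=1/4 → seg 0, τ=1/4; S=-4+611/87·τ+0·τ²+-89/87·τ³=-4195/1856

  seg 0: a=-4 b=611/87 c=0 d=-89/87
  seg 1: a=2 b=344/87 c=-89/29 d=370/783
  seg 2: a=-1 b=-148/87 c=103/87 d=-103/783
S(1/4) = -4195/1856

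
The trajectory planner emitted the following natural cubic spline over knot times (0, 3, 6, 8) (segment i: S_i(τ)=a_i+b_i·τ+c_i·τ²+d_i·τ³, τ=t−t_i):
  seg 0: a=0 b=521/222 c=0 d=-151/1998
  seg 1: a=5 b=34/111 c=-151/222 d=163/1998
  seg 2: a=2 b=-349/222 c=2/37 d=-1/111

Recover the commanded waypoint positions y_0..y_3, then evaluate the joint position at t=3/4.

y_0=0 y_1=5 y_2=2 y_3=-1
S(3/4) = 8185/4736

y_0 = S_0(0) = a_0 = 0
y_1 = S_1(0) = a_1 = 5
y_2 = S_2(0) = a_2 = 2
y_3 = S_2(2) = -1
t_q=3/4 is in segment 0 (τ=3/4); S_0(τ)=8185/4736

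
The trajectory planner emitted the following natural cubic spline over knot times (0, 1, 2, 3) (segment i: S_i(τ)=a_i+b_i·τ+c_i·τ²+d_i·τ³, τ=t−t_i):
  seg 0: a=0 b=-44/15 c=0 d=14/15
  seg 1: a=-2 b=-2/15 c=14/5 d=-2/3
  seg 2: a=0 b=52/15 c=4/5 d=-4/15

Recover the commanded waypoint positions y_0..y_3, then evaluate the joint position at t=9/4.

y_0=0 y_1=-2 y_2=0 y_3=4
S(9/4) = 73/80

y_0 = S_0(0) = a_0 = 0
y_1 = S_1(0) = a_1 = -2
y_2 = S_2(0) = a_2 = 0
y_3 = S_2(1) = 4
t_q=9/4 is in segment 2 (τ=1/4); S_2(τ)=73/80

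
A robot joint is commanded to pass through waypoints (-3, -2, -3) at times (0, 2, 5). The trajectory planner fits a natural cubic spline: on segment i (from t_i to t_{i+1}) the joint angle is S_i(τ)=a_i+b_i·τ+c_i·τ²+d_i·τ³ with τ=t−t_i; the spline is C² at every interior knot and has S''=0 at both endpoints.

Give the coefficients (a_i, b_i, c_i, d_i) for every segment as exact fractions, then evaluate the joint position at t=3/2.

  seg 0: a=-3 b=2/3 c=0 d=-1/24
  seg 1: a=-2 b=1/6 c=-1/4 d=1/36
S(3/2) = -137/64

Δ: Δ0=1/2, Δ1=-1/3
row 1: diag=10, rhs=-5; c'=3/10, d'=-1/2
back: M1=-1/2
M: M0=0, M1=-1/2, M2=0
seg 0: a=-3, c=M0/2=0, d=(M1−M0)/(6·2)=-1/24, b=Δ0−h0·(2M0+M1)/6=2/3
seg 1: a=-2, c=M1/2=-1/4, d=(M2−M1)/(6·3)=1/36, b=Δ1−h1·(2M1+M2)/6=1/6
t_q=3/2 → seg 0, τ=3/2; S=-3+2/3·τ+0·τ²+-1/24·τ³=-137/64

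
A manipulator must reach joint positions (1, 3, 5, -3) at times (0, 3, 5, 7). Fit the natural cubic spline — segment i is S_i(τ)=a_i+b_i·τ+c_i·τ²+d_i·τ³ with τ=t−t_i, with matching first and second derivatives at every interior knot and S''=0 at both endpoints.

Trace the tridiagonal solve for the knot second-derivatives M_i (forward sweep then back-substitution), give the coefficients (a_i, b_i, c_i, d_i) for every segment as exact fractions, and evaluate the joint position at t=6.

  seg 0: a=1 b=1/6 c=0 d=1/18
  seg 1: a=3 b=5/3 c=1/2 d=-5/12
  seg 2: a=5 b=-4/3 c=-2 d=1/3
S(6) = 2

Δ: Δ0=2/3, Δ1=1, Δ2=-4
row 1: diag=10, rhs=2; c'=1/5, d'=1/5
row 2: denom=8−2·1/5=38/5; d'=(-30−2·1/5)/(38/5)=-4
back: M2=-4
back: M1=1/5−1/5·-4=1
M: M0=0, M1=1, M2=-4, M3=0
seg 0: a=1, c=M0/2=0, d=(M1−M0)/(6·3)=1/18, b=Δ0−h0·(2M0+M1)/6=1/6
seg 1: a=3, c=M1/2=1/2, d=(M2−M1)/(6·2)=-5/12, b=Δ1−h1·(2M1+M2)/6=5/3
seg 2: a=5, c=M2/2=-2, d=(M3−M2)/(6·2)=1/3, b=Δ2−h2·(2M2+M3)/6=-4/3
t_q=6 → seg 2, τ=1; S=5+-4/3·τ+-2·τ²+1/3·τ³=2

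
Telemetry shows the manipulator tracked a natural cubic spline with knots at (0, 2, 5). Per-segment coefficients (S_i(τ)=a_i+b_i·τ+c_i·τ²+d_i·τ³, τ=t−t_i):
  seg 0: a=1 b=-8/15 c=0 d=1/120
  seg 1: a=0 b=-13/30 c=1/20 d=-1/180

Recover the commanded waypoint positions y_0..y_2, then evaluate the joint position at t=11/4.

y_0 = S_0(0) = a_0 = 1
y_1 = S_1(0) = a_1 = 0
y_2 = S_1(3) = -1
t_q=11/4 is in segment 1 (τ=3/4); S_1(τ)=-383/1280

y_0=1 y_1=0 y_2=-1
S(11/4) = -383/1280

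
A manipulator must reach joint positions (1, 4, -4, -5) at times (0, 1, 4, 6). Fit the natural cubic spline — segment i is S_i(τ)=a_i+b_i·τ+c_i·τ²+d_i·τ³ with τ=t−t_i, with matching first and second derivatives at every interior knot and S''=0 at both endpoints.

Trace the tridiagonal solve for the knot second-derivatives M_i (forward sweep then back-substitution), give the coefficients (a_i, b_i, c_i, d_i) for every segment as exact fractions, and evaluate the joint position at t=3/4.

  seg 0: a=1 b=1657/426 c=0 d=-379/426
  seg 1: a=4 b=260/213 c=-379/142 d=65/142
  seg 2: a=-4 b=-1037/426 c=103/71 d=-103/426
S(3/4) = 32189/9088

Δ: Δ0=3, Δ1=-8/3, Δ2=-1/2
row 1: diag=8, rhs=-34; c'=3/8, d'=-17/4
row 2: denom=10−3·3/8=71/8; d'=(13−3·-17/4)/(71/8)=206/71
back: M2=206/71
back: M1=-17/4−3/8·206/71=-379/71
M: M0=0, M1=-379/71, M2=206/71, M3=0
seg 0: a=1, c=M0/2=0, d=(M1−M0)/(6·1)=-379/426, b=Δ0−h0·(2M0+M1)/6=1657/426
seg 1: a=4, c=M1/2=-379/142, d=(M2−M1)/(6·3)=65/142, b=Δ1−h1·(2M1+M2)/6=260/213
seg 2: a=-4, c=M2/2=103/71, d=(M3−M2)/(6·2)=-103/426, b=Δ2−h2·(2M2+M3)/6=-1037/426
t_q=3/4 → seg 0, τ=3/4; S=1+1657/426·τ+0·τ²+-379/426·τ³=32189/9088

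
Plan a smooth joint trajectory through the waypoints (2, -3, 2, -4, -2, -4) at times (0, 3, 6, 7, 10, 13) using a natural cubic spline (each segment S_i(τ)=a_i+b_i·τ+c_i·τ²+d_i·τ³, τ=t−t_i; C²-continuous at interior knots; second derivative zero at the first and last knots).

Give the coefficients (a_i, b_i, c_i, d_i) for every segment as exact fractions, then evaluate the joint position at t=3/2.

  seg 0: a=2 b=-962/275 c=0 d=1511/7425
  seg 1: a=-3 b=549/275 c=1511/825 d=-961/1485
  seg 2: a=2 b=-1234/275 c=-1098/275 d=62/25
  seg 3: a=-4 b=-1384/275 c=948/275 d=-766/1485
  seg 4: a=-2 b=474/275 c=-986/825 d=986/7425
S(3/2) = -5633/2200

Δ: Δ0=-5/3, Δ1=5/3, Δ2=-6, Δ3=2/3, Δ4=-2/3
row 1: diag=12, rhs=20; c'=1/4, d'=5/3
row 2: denom=8−3·1/4=29/4; d'=(-46−3·5/3)/(29/4)=-204/29
row 3: denom=8−1·4/29=228/29; d'=(40−1·-204/29)/(228/29)=341/57
row 4: denom=12−3·29/76=825/76; d'=(-8−3·341/57)/(825/76)=-1972/825
back: M4=-1972/825
back: M3=341/57−29/76·-1972/825=1896/275
back: M2=-204/29−4/29·1896/275=-2196/275
back: M1=5/3−1/4·-2196/275=3022/825
M: M0=0, M1=3022/825, M2=-2196/275, M3=1896/275, M4=-1972/825, M5=0
seg 0: a=2, c=M0/2=0, d=(M1−M0)/(6·3)=1511/7425, b=Δ0−h0·(2M0+M1)/6=-962/275
seg 1: a=-3, c=M1/2=1511/825, d=(M2−M1)/(6·3)=-961/1485, b=Δ1−h1·(2M1+M2)/6=549/275
seg 2: a=2, c=M2/2=-1098/275, d=(M3−M2)/(6·1)=62/25, b=Δ2−h2·(2M2+M3)/6=-1234/275
seg 3: a=-4, c=M3/2=948/275, d=(M4−M3)/(6·3)=-766/1485, b=Δ3−h3·(2M3+M4)/6=-1384/275
seg 4: a=-2, c=M4/2=-986/825, d=(M5−M4)/(6·3)=986/7425, b=Δ4−h4·(2M4+M5)/6=474/275
t_q=3/2 → seg 0, τ=3/2; S=2+-962/275·τ+0·τ²+1511/7425·τ³=-5633/2200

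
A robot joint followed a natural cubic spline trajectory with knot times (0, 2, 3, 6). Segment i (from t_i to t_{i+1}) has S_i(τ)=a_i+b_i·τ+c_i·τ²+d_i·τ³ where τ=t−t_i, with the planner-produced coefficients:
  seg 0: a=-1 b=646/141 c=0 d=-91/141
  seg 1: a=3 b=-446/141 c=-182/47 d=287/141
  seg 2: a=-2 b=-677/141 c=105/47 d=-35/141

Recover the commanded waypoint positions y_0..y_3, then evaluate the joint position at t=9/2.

y_0=-1 y_1=3 y_2=-2 y_3=-3
S(9/2) = -1885/376

y_0 = S_0(0) = a_0 = -1
y_1 = S_1(0) = a_1 = 3
y_2 = S_2(0) = a_2 = -2
y_3 = S_2(3) = -3
t_q=9/2 is in segment 2 (τ=3/2); S_2(τ)=-1885/376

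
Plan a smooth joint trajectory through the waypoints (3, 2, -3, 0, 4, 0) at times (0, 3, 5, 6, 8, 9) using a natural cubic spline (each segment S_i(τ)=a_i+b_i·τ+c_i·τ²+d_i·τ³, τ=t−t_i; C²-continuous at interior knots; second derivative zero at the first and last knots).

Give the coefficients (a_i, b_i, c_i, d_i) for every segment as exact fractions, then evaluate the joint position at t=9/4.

Δ: Δ0=-1/3, Δ1=-5/2, Δ2=3, Δ3=2, Δ4=-4
row 1: diag=10, rhs=-13; c'=1/5, d'=-13/10
row 2: denom=6−2·1/5=28/5; d'=(33−2·-13/10)/(28/5)=89/14
row 3: denom=6−1·5/28=163/28; d'=(-6−1·89/14)/(163/28)=-346/163
row 4: denom=6−2·56/163=866/163; d'=(-36−2·-346/163)/(866/163)=-2588/433
back: M4=-2588/433
back: M3=-346/163−56/163·-2588/433=-30/433
back: M2=89/14−5/28·-30/433=2758/433
back: M1=-13/10−1/5·2758/433=-2229/866
M: M0=0, M1=-2229/866, M2=2758/433, M3=-30/433, M4=-2588/433, M5=0
seg 0: a=3, c=M0/2=0, d=(M1−M0)/(6·3)=-743/5196, b=Δ0−h0·(2M0+M1)/6=4955/5196
seg 1: a=2, c=M1/2=-2229/1732, d=(M2−M1)/(6·2)=7745/10392, b=Δ1−h1·(2M1+M2)/6=-7553/2598
seg 2: a=-3, c=M2/2=1379/433, d=(M3−M2)/(6·1)=-1394/1299, b=Δ2−h2·(2M2+M3)/6=1154/1299
seg 3: a=0, c=M3/2=-15/433, d=(M4−M3)/(6·2)=-1279/2598, b=Δ3−h3·(2M3+M4)/6=5246/1299
seg 4: a=4, c=M4/2=-1294/433, d=(M5−M4)/(6·1)=1294/1299, b=Δ4−h4·(2M4+M5)/6=-2608/1299
t_q=9/4 → seg 0, τ=9/4; S=3+4955/5196·τ+0·τ²+-743/5196·τ³=389835/110848

  seg 0: a=3 b=4955/5196 c=0 d=-743/5196
  seg 1: a=2 b=-7553/2598 c=-2229/1732 d=7745/10392
  seg 2: a=-3 b=1154/1299 c=1379/433 d=-1394/1299
  seg 3: a=0 b=5246/1299 c=-15/433 d=-1279/2598
  seg 4: a=4 b=-2608/1299 c=-1294/433 d=1294/1299
S(9/4) = 389835/110848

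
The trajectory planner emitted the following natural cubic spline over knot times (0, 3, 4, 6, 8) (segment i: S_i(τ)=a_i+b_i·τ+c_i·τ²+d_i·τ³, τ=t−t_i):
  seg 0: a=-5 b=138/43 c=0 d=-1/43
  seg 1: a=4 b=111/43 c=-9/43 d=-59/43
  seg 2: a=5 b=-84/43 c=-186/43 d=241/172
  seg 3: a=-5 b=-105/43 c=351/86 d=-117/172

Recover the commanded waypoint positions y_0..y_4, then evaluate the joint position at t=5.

y_0 = S_0(0) = a_0 = -5
y_1 = S_1(0) = a_1 = 4
y_2 = S_2(0) = a_2 = 5
y_3 = S_3(0) = a_3 = -5
y_4 = S_3(2) = 1
t_q=5 is in segment 2 (τ=1); S_2(τ)=21/172

y_0=-5 y_1=4 y_2=5 y_3=-5 y_4=1
S(5) = 21/172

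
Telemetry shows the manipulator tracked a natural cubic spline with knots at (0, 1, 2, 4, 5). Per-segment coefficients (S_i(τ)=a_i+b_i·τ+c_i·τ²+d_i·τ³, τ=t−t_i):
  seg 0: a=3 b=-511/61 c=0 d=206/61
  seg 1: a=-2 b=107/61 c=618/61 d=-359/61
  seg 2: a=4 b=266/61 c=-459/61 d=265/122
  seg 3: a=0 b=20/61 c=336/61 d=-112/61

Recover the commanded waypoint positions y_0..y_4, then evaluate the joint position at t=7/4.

y_0=3 y_1=-2 y_2=4 y_3=0 y_4=4
S(7/4) = 9883/3904

y_0 = S_0(0) = a_0 = 3
y_1 = S_1(0) = a_1 = -2
y_2 = S_2(0) = a_2 = 4
y_3 = S_3(0) = a_3 = 0
y_4 = S_3(1) = 4
t_q=7/4 is in segment 1 (τ=3/4); S_1(τ)=9883/3904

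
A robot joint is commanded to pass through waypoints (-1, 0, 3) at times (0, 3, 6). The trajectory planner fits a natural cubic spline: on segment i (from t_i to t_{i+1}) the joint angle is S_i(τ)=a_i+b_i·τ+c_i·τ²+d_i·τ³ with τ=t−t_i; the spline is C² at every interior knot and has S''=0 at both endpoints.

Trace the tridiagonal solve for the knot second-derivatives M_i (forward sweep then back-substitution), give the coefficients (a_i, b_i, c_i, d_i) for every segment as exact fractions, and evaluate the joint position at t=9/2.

  seg 0: a=-1 b=1/6 c=0 d=1/54
  seg 1: a=0 b=2/3 c=1/6 d=-1/54
S(9/2) = 21/16

Δ: Δ0=1/3, Δ1=1
row 1: diag=12, rhs=4; c'=1/4, d'=1/3
back: M1=1/3
M: M0=0, M1=1/3, M2=0
seg 0: a=-1, c=M0/2=0, d=(M1−M0)/(6·3)=1/54, b=Δ0−h0·(2M0+M1)/6=1/6
seg 1: a=0, c=M1/2=1/6, d=(M2−M1)/(6·3)=-1/54, b=Δ1−h1·(2M1+M2)/6=2/3
t_q=9/2 → seg 1, τ=3/2; S=0+2/3·τ+1/6·τ²+-1/54·τ³=21/16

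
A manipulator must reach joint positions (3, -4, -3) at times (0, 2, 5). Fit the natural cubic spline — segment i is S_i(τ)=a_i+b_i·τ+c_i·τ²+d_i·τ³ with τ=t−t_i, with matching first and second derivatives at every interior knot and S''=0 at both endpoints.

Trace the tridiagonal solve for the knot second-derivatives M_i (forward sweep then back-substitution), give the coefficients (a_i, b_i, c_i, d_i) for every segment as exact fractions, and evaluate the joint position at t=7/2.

Δ: Δ0=-7/2, Δ1=1/3
row 1: diag=10, rhs=23; c'=3/10, d'=23/10
back: M1=23/10
M: M0=0, M1=23/10, M2=0
seg 0: a=3, c=M0/2=0, d=(M1−M0)/(6·2)=23/120, b=Δ0−h0·(2M0+M1)/6=-64/15
seg 1: a=-4, c=M1/2=23/20, d=(M2−M1)/(6·3)=-23/180, b=Δ1−h1·(2M1+M2)/6=-59/30
t_q=7/2 → seg 1, τ=3/2; S=-4+-59/30·τ+23/20·τ²+-23/180·τ³=-767/160

  seg 0: a=3 b=-64/15 c=0 d=23/120
  seg 1: a=-4 b=-59/30 c=23/20 d=-23/180
S(7/2) = -767/160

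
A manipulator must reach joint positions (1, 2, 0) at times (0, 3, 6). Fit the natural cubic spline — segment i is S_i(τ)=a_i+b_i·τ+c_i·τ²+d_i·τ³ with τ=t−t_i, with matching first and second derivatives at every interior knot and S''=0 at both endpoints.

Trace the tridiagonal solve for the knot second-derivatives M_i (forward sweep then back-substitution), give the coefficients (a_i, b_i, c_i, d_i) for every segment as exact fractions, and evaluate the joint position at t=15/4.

  seg 0: a=1 b=7/12 c=0 d=-1/36
  seg 1: a=2 b=-1/6 c=-1/4 d=1/36
S(15/4) = 447/256

Δ: Δ0=1/3, Δ1=-2/3
row 1: diag=12, rhs=-6; c'=1/4, d'=-1/2
back: M1=-1/2
M: M0=0, M1=-1/2, M2=0
seg 0: a=1, c=M0/2=0, d=(M1−M0)/(6·3)=-1/36, b=Δ0−h0·(2M0+M1)/6=7/12
seg 1: a=2, c=M1/2=-1/4, d=(M2−M1)/(6·3)=1/36, b=Δ1−h1·(2M1+M2)/6=-1/6
t_q=15/4 → seg 1, τ=3/4; S=2+-1/6·τ+-1/4·τ²+1/36·τ³=447/256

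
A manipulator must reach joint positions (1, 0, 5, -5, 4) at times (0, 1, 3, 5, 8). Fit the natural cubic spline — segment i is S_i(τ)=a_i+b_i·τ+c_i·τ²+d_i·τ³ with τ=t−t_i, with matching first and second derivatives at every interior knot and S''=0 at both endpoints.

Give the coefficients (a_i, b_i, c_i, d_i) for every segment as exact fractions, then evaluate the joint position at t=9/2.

  seg 0: a=1 b=-27/13 c=0 d=14/13
  seg 1: a=0 b=15/13 c=42/13 d=-133/104
  seg 2: a=5 b=-33/26 c=-231/52 d=67/52
  seg 3: a=-5 b=-93/26 c=171/52 d=-19/52
S(9/2) = -1061/416

Δ: Δ0=-1, Δ1=5/2, Δ2=-5, Δ3=3
row 1: diag=6, rhs=21; c'=1/3, d'=7/2
row 2: denom=8−2·1/3=22/3; d'=(-45−2·7/2)/(22/3)=-78/11
row 3: denom=10−2·3/11=104/11; d'=(48−2·-78/11)/(104/11)=171/26
back: M3=171/26
back: M2=-78/11−3/11·171/26=-231/26
back: M1=7/2−1/3·-231/26=84/13
M: M0=0, M1=84/13, M2=-231/26, M3=171/26, M4=0
seg 0: a=1, c=M0/2=0, d=(M1−M0)/(6·1)=14/13, b=Δ0−h0·(2M0+M1)/6=-27/13
seg 1: a=0, c=M1/2=42/13, d=(M2−M1)/(6·2)=-133/104, b=Δ1−h1·(2M1+M2)/6=15/13
seg 2: a=5, c=M2/2=-231/52, d=(M3−M2)/(6·2)=67/52, b=Δ2−h2·(2M2+M3)/6=-33/26
seg 3: a=-5, c=M3/2=171/52, d=(M4−M3)/(6·3)=-19/52, b=Δ3−h3·(2M3+M4)/6=-93/26
t_q=9/2 → seg 2, τ=3/2; S=5+-33/26·τ+-231/52·τ²+67/52·τ³=-1061/416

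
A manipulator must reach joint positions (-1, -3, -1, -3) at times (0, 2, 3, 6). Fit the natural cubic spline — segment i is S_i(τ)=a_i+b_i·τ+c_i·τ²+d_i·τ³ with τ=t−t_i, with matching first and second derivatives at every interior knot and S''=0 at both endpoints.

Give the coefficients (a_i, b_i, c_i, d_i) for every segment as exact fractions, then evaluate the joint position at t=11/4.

  seg 0: a=-1 b=-301/141 c=0 d=40/141
  seg 1: a=-3 b=179/141 c=80/47 d=-137/141
  seg 2: a=-1 b=248/141 c=-57/47 d=19/141
S(11/4) = -4513/3008

Δ: Δ0=-1, Δ1=2, Δ2=-2/3
row 1: diag=6, rhs=18; c'=1/6, d'=3
row 2: denom=8−1·1/6=47/6; d'=(-16−1·3)/(47/6)=-114/47
back: M2=-114/47
back: M1=3−1/6·-114/47=160/47
M: M0=0, M1=160/47, M2=-114/47, M3=0
seg 0: a=-1, c=M0/2=0, d=(M1−M0)/(6·2)=40/141, b=Δ0−h0·(2M0+M1)/6=-301/141
seg 1: a=-3, c=M1/2=80/47, d=(M2−M1)/(6·1)=-137/141, b=Δ1−h1·(2M1+M2)/6=179/141
seg 2: a=-1, c=M2/2=-57/47, d=(M3−M2)/(6·3)=19/141, b=Δ2−h2·(2M2+M3)/6=248/141
t_q=11/4 → seg 1, τ=3/4; S=-3+179/141·τ+80/47·τ²+-137/141·τ³=-4513/3008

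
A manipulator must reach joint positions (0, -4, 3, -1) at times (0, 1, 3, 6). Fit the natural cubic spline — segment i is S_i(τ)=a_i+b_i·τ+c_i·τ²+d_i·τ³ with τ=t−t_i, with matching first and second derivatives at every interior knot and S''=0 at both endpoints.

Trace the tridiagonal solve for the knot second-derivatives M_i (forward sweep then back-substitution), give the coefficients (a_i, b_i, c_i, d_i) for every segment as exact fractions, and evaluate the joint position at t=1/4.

  seg 0: a=0 b=-463/84 c=0 d=127/84
  seg 1: a=-4 b=-41/42 c=127/28 d=-193/168
  seg 2: a=3 b=71/21 c=-33/14 d=11/42
S(1/4) = -2427/1792

Δ: Δ0=-4, Δ1=7/2, Δ2=-4/3
row 1: diag=6, rhs=45; c'=1/3, d'=15/2
row 2: denom=10−2·1/3=28/3; d'=(-29−2·15/2)/(28/3)=-33/7
back: M2=-33/7
back: M1=15/2−1/3·-33/7=127/14
M: M0=0, M1=127/14, M2=-33/7, M3=0
seg 0: a=0, c=M0/2=0, d=(M1−M0)/(6·1)=127/84, b=Δ0−h0·(2M0+M1)/6=-463/84
seg 1: a=-4, c=M1/2=127/28, d=(M2−M1)/(6·2)=-193/168, b=Δ1−h1·(2M1+M2)/6=-41/42
seg 2: a=3, c=M2/2=-33/14, d=(M3−M2)/(6·3)=11/42, b=Δ2−h2·(2M2+M3)/6=71/21
t_q=1/4 → seg 0, τ=1/4; S=0+-463/84·τ+0·τ²+127/84·τ³=-2427/1792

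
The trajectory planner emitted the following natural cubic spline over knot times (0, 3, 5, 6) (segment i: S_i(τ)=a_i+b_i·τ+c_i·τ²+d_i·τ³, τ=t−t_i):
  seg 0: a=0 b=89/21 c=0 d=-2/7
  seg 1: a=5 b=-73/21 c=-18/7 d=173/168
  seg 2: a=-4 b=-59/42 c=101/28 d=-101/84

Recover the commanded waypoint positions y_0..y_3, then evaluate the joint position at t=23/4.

y_0 = S_0(0) = a_0 = 0
y_1 = S_1(0) = a_1 = 5
y_2 = S_2(0) = a_2 = -4
y_3 = S_2(1) = -3
t_q=23/4 is in segment 2 (τ=3/4); S_2(τ)=-6329/1792

y_0=0 y_1=5 y_2=-4 y_3=-3
S(23/4) = -6329/1792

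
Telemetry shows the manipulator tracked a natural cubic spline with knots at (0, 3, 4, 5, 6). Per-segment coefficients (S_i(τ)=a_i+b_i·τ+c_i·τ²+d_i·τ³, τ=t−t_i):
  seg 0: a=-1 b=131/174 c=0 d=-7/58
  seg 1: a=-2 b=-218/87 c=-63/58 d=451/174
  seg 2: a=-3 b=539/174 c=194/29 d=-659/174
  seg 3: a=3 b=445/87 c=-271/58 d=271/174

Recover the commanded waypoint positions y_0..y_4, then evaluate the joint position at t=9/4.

y_0 = S_0(0) = a_0 = -1
y_1 = S_1(0) = a_1 = -2
y_2 = S_2(0) = a_2 = -3
y_3 = S_3(0) = a_3 = 3
y_4 = S_3(1) = 5
t_q=9/4 is in segment 0 (τ=9/4); S_0(τ)=-2527/3712

y_0=-1 y_1=-2 y_2=-3 y_3=3 y_4=5
S(9/4) = -2527/3712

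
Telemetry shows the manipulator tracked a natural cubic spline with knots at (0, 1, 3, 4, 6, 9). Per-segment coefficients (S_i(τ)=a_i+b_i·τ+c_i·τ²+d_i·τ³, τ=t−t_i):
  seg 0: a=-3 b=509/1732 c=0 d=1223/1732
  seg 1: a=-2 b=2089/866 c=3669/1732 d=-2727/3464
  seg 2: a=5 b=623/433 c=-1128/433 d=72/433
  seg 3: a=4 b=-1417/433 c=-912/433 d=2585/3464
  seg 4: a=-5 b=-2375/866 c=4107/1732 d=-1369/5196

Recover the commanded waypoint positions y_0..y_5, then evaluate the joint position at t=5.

y_0 = S_0(0) = a_0 = -3
y_1 = S_1(0) = a_1 = -2
y_2 = S_2(0) = a_2 = 5
y_3 = S_3(0) = a_3 = 4
y_4 = S_4(0) = a_4 = -5
y_5 = S_4(3) = 1
t_q=5 is in segment 3 (τ=1); S_3(τ)=-2191/3464

y_0=-3 y_1=-2 y_2=5 y_3=4 y_4=-5 y_5=1
S(5) = -2191/3464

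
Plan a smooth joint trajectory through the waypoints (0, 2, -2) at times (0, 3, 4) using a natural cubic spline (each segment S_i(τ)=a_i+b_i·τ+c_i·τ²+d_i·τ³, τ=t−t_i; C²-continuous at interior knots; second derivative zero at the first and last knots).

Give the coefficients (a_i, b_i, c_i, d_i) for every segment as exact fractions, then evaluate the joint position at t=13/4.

Δ: Δ0=2/3, Δ1=-4
row 1: diag=8, rhs=-28; c'=1/8, d'=-7/2
back: M1=-7/2
M: M0=0, M1=-7/2, M2=0
seg 0: a=0, c=M0/2=0, d=(M1−M0)/(6·3)=-7/36, b=Δ0−h0·(2M0+M1)/6=29/12
seg 1: a=2, c=M1/2=-7/4, d=(M2−M1)/(6·1)=7/12, b=Δ1−h1·(2M1+M2)/6=-17/6
t_q=13/4 → seg 1, τ=1/4; S=2+-17/6·τ+-7/4·τ²+7/12·τ³=305/256

  seg 0: a=0 b=29/12 c=0 d=-7/36
  seg 1: a=2 b=-17/6 c=-7/4 d=7/12
S(13/4) = 305/256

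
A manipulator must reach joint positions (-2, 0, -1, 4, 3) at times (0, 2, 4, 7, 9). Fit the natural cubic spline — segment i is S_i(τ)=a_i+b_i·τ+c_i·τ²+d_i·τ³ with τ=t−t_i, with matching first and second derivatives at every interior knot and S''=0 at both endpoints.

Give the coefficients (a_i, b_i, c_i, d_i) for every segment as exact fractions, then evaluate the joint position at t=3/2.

Δ: Δ0=1, Δ1=-1/2, Δ2=5/3, Δ3=-1/2
row 1: diag=8, rhs=-9; c'=1/4, d'=-9/8
row 2: denom=10−2·1/4=19/2; d'=(13−2·-9/8)/(19/2)=61/38
row 3: denom=10−3·6/19=172/19; d'=(-13−3·61/38)/(172/19)=-677/344
back: M3=-677/344
back: M2=61/38−6/19·-677/344=383/172
back: M1=-9/8−1/4·383/172=-1157/688
M: M0=0, M1=-1157/688, M2=383/172, M3=-677/344, M4=0
seg 0: a=-2, c=M0/2=0, d=(M1−M0)/(6·2)=-1157/8256, b=Δ0−h0·(2M0+M1)/6=3221/2064
seg 1: a=0, c=M1/2=-1157/1376, d=(M2−M1)/(6·2)=2689/8256, b=Δ1−h1·(2M1+M2)/6=-125/1032
seg 2: a=-1, c=M2/2=383/344, d=(M3−M2)/(6·3)=-481/2064, b=Δ2−h2·(2M2+M3)/6=875/2064
seg 3: a=4, c=M3/2=-677/688, d=(M4−M3)/(6·2)=677/4128, b=Δ3−h3·(2M3+M4)/6=419/516
t_q=3/2 → seg 0, τ=3/2; S=-2+3221/2064·τ+0·τ²+-1157/8256·τ³=-2909/22016

  seg 0: a=-2 b=3221/2064 c=0 d=-1157/8256
  seg 1: a=0 b=-125/1032 c=-1157/1376 d=2689/8256
  seg 2: a=-1 b=875/2064 c=383/344 d=-481/2064
  seg 3: a=4 b=419/516 c=-677/688 d=677/4128
S(3/2) = -2909/22016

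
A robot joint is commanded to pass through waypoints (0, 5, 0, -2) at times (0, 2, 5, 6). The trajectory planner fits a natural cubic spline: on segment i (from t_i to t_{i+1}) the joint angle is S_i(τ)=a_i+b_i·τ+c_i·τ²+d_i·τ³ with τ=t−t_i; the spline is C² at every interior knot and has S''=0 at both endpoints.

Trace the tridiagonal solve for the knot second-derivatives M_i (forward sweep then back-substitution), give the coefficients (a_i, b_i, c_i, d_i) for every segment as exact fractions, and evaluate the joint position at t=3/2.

Δ: Δ0=5/2, Δ1=-5/3, Δ2=-2
row 1: diag=10, rhs=-25; c'=3/10, d'=-5/2
row 2: denom=8−3·3/10=71/10; d'=(-2−3·-5/2)/(71/10)=55/71
back: M2=55/71
back: M1=-5/2−3/10·55/71=-194/71
M: M0=0, M1=-194/71, M2=55/71, M3=0
seg 0: a=0, c=M0/2=0, d=(M1−M0)/(6·2)=-97/426, b=Δ0−h0·(2M0+M1)/6=1453/426
seg 1: a=5, c=M1/2=-97/71, d=(M2−M1)/(6·3)=83/426, b=Δ1−h1·(2M1+M2)/6=289/426
seg 2: a=0, c=M2/2=55/142, d=(M3−M2)/(6·1)=-55/426, b=Δ2−h2·(2M2+M3)/6=-481/213
t_q=3/2 → seg 0, τ=3/2; S=0+1453/426·τ+0·τ²+-97/426·τ³=4939/1136

  seg 0: a=0 b=1453/426 c=0 d=-97/426
  seg 1: a=5 b=289/426 c=-97/71 d=83/426
  seg 2: a=0 b=-481/213 c=55/142 d=-55/426
S(3/2) = 4939/1136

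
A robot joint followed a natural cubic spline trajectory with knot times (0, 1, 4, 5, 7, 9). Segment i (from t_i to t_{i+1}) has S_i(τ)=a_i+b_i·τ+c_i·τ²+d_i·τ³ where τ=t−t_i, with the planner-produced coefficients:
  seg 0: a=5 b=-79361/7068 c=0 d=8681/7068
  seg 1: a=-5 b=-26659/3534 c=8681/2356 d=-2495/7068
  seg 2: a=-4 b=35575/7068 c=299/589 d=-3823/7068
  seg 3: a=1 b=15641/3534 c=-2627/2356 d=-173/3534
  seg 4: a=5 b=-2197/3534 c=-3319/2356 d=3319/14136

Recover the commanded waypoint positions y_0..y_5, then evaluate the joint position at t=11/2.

y_0 = S_0(0) = a_0 = 5
y_1 = S_1(0) = a_1 = -5
y_2 = S_2(0) = a_2 = -4
y_3 = S_3(0) = a_3 = 1
y_4 = S_4(0) = a_4 = 5
y_5 = S_4(2) = 0
t_q=11/2 is in segment 3 (τ=1/2); S_3(τ)=13797/4712

y_0=5 y_1=-5 y_2=-4 y_3=1 y_4=5 y_5=0
S(11/2) = 13797/4712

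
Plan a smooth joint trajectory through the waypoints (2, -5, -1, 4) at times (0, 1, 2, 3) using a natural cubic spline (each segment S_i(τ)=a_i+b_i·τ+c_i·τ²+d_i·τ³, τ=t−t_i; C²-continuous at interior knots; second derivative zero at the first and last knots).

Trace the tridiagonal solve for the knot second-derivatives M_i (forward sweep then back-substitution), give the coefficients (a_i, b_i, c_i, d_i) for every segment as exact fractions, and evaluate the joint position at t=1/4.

  seg 0: a=2 b=-148/15 c=0 d=43/15
  seg 1: a=-5 b=-19/15 c=43/5 d=-10/3
  seg 2: a=-1 b=89/15 c=-7/5 d=7/15
S(1/4) = -27/64

Δ: Δ0=-7, Δ1=4, Δ2=5
row 1: diag=4, rhs=66; c'=1/4, d'=33/2
row 2: denom=4−1·1/4=15/4; d'=(6−1·33/2)/(15/4)=-14/5
back: M2=-14/5
back: M1=33/2−1/4·-14/5=86/5
M: M0=0, M1=86/5, M2=-14/5, M3=0
seg 0: a=2, c=M0/2=0, d=(M1−M0)/(6·1)=43/15, b=Δ0−h0·(2M0+M1)/6=-148/15
seg 1: a=-5, c=M1/2=43/5, d=(M2−M1)/(6·1)=-10/3, b=Δ1−h1·(2M1+M2)/6=-19/15
seg 2: a=-1, c=M2/2=-7/5, d=(M3−M2)/(6·1)=7/15, b=Δ2−h2·(2M2+M3)/6=89/15
t_q=1/4 → seg 0, τ=1/4; S=2+-148/15·τ+0·τ²+43/15·τ³=-27/64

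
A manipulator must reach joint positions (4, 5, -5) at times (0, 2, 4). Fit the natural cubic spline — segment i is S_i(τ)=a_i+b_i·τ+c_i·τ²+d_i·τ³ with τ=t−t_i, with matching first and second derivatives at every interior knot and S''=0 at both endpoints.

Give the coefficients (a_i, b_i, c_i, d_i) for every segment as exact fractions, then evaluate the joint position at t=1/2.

  seg 0: a=4 b=15/8 c=0 d=-11/32
  seg 1: a=5 b=-9/4 c=-33/16 d=11/32
S(1/2) = 1253/256

Δ: Δ0=1/2, Δ1=-5
row 1: diag=8, rhs=-33; c'=1/4, d'=-33/8
back: M1=-33/8
M: M0=0, M1=-33/8, M2=0
seg 0: a=4, c=M0/2=0, d=(M1−M0)/(6·2)=-11/32, b=Δ0−h0·(2M0+M1)/6=15/8
seg 1: a=5, c=M1/2=-33/16, d=(M2−M1)/(6·2)=11/32, b=Δ1−h1·(2M1+M2)/6=-9/4
t_q=1/2 → seg 0, τ=1/2; S=4+15/8·τ+0·τ²+-11/32·τ³=1253/256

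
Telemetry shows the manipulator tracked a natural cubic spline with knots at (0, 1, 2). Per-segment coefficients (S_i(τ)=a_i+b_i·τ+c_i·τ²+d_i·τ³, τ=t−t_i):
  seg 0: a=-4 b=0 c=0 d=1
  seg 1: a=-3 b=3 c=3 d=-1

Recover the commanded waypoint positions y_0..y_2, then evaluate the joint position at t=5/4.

y_0=-4 y_1=-3 y_2=2
S(5/4) = -133/64

y_0 = S_0(0) = a_0 = -4
y_1 = S_1(0) = a_1 = -3
y_2 = S_1(1) = 2
t_q=5/4 is in segment 1 (τ=1/4); S_1(τ)=-133/64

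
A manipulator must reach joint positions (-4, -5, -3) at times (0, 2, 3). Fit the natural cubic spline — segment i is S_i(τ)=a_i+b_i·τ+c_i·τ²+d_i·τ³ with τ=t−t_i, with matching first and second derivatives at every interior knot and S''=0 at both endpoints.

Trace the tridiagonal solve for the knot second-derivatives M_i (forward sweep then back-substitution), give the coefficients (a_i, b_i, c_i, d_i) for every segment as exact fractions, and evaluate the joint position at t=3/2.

Δ: Δ0=-1/2, Δ1=2
row 1: diag=6, rhs=15; c'=1/6, d'=5/2
back: M1=5/2
M: M0=0, M1=5/2, M2=0
seg 0: a=-4, c=M0/2=0, d=(M1−M0)/(6·2)=5/24, b=Δ0−h0·(2M0+M1)/6=-4/3
seg 1: a=-5, c=M1/2=5/4, d=(M2−M1)/(6·1)=-5/12, b=Δ1−h1·(2M1+M2)/6=7/6
t_q=3/2 → seg 0, τ=3/2; S=-4+-4/3·τ+0·τ²+5/24·τ³=-339/64

  seg 0: a=-4 b=-4/3 c=0 d=5/24
  seg 1: a=-5 b=7/6 c=5/4 d=-5/12
S(3/2) = -339/64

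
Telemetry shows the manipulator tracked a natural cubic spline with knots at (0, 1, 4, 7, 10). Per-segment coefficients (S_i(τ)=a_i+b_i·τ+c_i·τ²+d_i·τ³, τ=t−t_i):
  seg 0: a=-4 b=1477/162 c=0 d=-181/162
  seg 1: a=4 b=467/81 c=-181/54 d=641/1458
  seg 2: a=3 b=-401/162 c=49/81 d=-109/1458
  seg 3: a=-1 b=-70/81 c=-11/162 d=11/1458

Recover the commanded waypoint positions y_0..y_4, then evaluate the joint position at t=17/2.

y_0 = S_0(0) = a_0 = -4
y_1 = S_1(0) = a_1 = 4
y_2 = S_2(0) = a_2 = 3
y_3 = S_3(0) = a_3 = -1
y_4 = S_3(3) = -4
t_q=17/2 is in segment 3 (τ=3/2); S_3(τ)=-349/144

y_0=-4 y_1=4 y_2=3 y_3=-1 y_4=-4
S(17/2) = -349/144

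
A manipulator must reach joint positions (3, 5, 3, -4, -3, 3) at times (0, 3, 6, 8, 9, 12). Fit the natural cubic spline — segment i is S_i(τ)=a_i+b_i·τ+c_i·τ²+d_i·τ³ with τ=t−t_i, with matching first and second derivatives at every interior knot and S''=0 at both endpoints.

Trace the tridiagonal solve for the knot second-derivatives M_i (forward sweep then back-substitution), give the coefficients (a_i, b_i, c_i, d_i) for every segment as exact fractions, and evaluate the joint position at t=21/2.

Δ: Δ0=2/3, Δ1=-2/3, Δ2=-7/2, Δ3=1, Δ4=2
row 1: diag=12, rhs=-8; c'=1/4, d'=-2/3
row 2: denom=10−3·1/4=37/4; d'=(-17−3·-2/3)/(37/4)=-60/37
row 3: denom=6−2·8/37=206/37; d'=(27−2·-60/37)/(206/37)=1119/206
row 4: denom=8−1·37/206=1611/206; d'=(6−1·1119/206)/(1611/206)=13/179
back: M4=13/179
back: M3=1119/206−37/206·13/179=970/179
back: M2=-60/37−8/37·970/179=-500/179
back: M1=-2/3−1/4·-500/179=17/537
M: M0=0, M1=17/537, M2=-500/179, M3=970/179, M4=13/179, M5=0
seg 0: a=3, c=M0/2=0, d=(M1−M0)/(6·3)=17/9666, b=Δ0−h0·(2M0+M1)/6=233/358
seg 1: a=5, c=M1/2=17/1074, d=(M2−M1)/(6·3)=-1517/9666, b=Δ1−h1·(2M1+M2)/6=125/179
seg 2: a=3, c=M2/2=-250/179, d=(M3−M2)/(6·2)=245/358, b=Δ2−h2·(2M2+M3)/6=-1233/358
seg 3: a=-4, c=M3/2=485/179, d=(M4−M3)/(6·1)=-319/358, b=Δ3−h3·(2M3+M4)/6=-293/358
seg 4: a=-3, c=M4/2=13/358, d=(M5−M4)/(6·3)=-13/3222, b=Δ4−h4·(2M4+M5)/6=345/179
t_q=21/2 → seg 4, τ=3/2; S=-3+345/179·τ+13/358·τ²+-13/3222·τ³=-117/2864

  seg 0: a=3 b=233/358 c=0 d=17/9666
  seg 1: a=5 b=125/179 c=17/1074 d=-1517/9666
  seg 2: a=3 b=-1233/358 c=-250/179 d=245/358
  seg 3: a=-4 b=-293/358 c=485/179 d=-319/358
  seg 4: a=-3 b=345/179 c=13/358 d=-13/3222
S(21/2) = -117/2864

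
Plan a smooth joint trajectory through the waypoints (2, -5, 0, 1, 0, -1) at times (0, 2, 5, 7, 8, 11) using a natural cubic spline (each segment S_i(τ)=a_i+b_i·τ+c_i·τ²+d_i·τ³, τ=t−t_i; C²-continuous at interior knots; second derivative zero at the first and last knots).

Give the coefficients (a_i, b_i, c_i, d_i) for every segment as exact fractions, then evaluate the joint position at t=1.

  seg 0: a=2 b=-37105/7914 c=0 d=4703/15828
  seg 1: a=-5 b=-8887/7914 c=4703/2638 d=-375/1319
  seg 2: a=0 b=15017/7914 c=-2047/2638 d=611/15828
  seg 3: a=1 b=-5881/7914 c=-718/1319 d=2275/7914
  seg 4: a=0 b=-3836/3957 c=839/2638 d=-839/23742
S(1) = -12617/5276

Δ: Δ0=-7/2, Δ1=5/3, Δ2=1/2, Δ3=-1, Δ4=-1/3
row 1: diag=10, rhs=31; c'=3/10, d'=31/10
row 2: denom=10−3·3/10=91/10; d'=(-7−3·31/10)/(91/10)=-163/91
row 3: denom=6−2·20/91=506/91; d'=(-9−2·-163/91)/(506/91)=-493/506
row 4: denom=8−1·91/506=3957/506; d'=(4−1·-493/506)/(3957/506)=839/1319
back: M4=839/1319
back: M3=-493/506−91/506·839/1319=-1436/1319
back: M2=-163/91−20/91·-1436/1319=-2047/1319
back: M1=31/10−3/10·-2047/1319=4703/1319
M: M0=0, M1=4703/1319, M2=-2047/1319, M3=-1436/1319, M4=839/1319, M5=0
seg 0: a=2, c=M0/2=0, d=(M1−M0)/(6·2)=4703/15828, b=Δ0−h0·(2M0+M1)/6=-37105/7914
seg 1: a=-5, c=M1/2=4703/2638, d=(M2−M1)/(6·3)=-375/1319, b=Δ1−h1·(2M1+M2)/6=-8887/7914
seg 2: a=0, c=M2/2=-2047/2638, d=(M3−M2)/(6·2)=611/15828, b=Δ2−h2·(2M2+M3)/6=15017/7914
seg 3: a=1, c=M3/2=-718/1319, d=(M4−M3)/(6·1)=2275/7914, b=Δ3−h3·(2M3+M4)/6=-5881/7914
seg 4: a=0, c=M4/2=839/2638, d=(M5−M4)/(6·3)=-839/23742, b=Δ4−h4·(2M4+M5)/6=-3836/3957
t_q=1 → seg 0, τ=1; S=2+-37105/7914·τ+0·τ²+4703/15828·τ³=-12617/5276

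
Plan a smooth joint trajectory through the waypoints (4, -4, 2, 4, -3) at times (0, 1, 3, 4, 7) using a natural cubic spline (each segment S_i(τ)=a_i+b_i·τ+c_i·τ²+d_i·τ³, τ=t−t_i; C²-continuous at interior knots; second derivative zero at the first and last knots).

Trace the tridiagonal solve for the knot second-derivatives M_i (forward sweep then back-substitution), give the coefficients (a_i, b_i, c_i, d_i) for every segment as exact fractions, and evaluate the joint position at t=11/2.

Δ: Δ0=-8, Δ1=3, Δ2=2, Δ3=-7/3
row 1: diag=6, rhs=66; c'=1/3, d'=11
row 2: denom=6−2·1/3=16/3; d'=(-6−2·11)/(16/3)=-21/4
row 3: denom=8−1·3/16=125/16; d'=(-26−1·-21/4)/(125/16)=-332/125
back: M3=-332/125
back: M2=-21/4−3/16·-332/125=-594/125
back: M1=11−1/3·-594/125=1573/125
M: M0=0, M1=1573/125, M2=-594/125, M3=-332/125, M4=0
seg 0: a=4, c=M0/2=0, d=(M1−M0)/(6·1)=1573/750, b=Δ0−h0·(2M0+M1)/6=-7573/750
seg 1: a=-4, c=M1/2=1573/250, d=(M2−M1)/(6·2)=-2167/1500, b=Δ1−h1·(2M1+M2)/6=-1427/375
seg 2: a=2, c=M2/2=-297/125, d=(M3−M2)/(6·1)=131/375, b=Δ2−h2·(2M2+M3)/6=302/75
seg 3: a=4, c=M3/2=-166/125, d=(M4−M3)/(6·3)=166/1125, b=Δ3−h3·(2M3+M4)/6=121/375
t_q=11/2 → seg 3, τ=3/2; S=4+121/375·τ+-166/125·τ²+166/1125·τ³=997/500

  seg 0: a=4 b=-7573/750 c=0 d=1573/750
  seg 1: a=-4 b=-1427/375 c=1573/250 d=-2167/1500
  seg 2: a=2 b=302/75 c=-297/125 d=131/375
  seg 3: a=4 b=121/375 c=-166/125 d=166/1125
S(11/2) = 997/500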